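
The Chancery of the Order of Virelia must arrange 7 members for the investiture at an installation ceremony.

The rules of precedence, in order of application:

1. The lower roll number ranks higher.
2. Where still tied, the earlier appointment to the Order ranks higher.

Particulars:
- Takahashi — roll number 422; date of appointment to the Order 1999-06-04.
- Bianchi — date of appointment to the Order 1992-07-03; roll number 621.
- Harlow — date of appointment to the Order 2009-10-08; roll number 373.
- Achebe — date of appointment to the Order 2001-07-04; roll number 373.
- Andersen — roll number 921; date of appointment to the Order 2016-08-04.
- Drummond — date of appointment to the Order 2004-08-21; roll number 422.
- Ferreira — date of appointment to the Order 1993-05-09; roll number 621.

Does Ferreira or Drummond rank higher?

By roll number (lower first): Achebe and Harlow (both 373); then Takahashi and Drummond (both 422); then Bianchi and Ferreira (both 621); then Andersen (921).
Among Achebe and Harlow, by date of appointment to the Order (earlier first): Achebe (2001-07-04) before Harlow (2009-10-08).
Among Takahashi and Drummond, by date of appointment to the Order (earlier first): Takahashi (1999-06-04) before Drummond (2004-08-21).
Among Bianchi and Ferreira, by date of appointment to the Order (earlier first): Bianchi (1992-07-03) before Ferreira (1993-05-09).
So Drummond takes precedence.

Drummond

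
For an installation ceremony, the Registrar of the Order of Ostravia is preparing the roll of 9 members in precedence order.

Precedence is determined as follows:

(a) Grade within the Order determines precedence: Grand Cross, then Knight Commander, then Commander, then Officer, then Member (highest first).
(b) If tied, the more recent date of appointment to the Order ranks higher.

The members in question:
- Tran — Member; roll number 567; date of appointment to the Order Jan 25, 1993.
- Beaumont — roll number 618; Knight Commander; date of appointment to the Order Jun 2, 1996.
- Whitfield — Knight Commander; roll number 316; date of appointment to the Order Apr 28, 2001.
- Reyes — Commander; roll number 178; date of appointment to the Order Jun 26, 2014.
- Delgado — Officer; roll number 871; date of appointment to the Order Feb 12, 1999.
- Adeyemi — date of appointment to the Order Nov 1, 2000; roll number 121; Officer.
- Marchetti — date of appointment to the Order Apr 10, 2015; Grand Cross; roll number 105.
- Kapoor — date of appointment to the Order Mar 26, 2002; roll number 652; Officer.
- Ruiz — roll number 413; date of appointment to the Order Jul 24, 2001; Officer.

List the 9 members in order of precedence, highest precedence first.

Marchetti, Whitfield, Beaumont, Reyes, Kapoor, Ruiz, Adeyemi, Delgado, Tran

By grade within the Order: Marchetti (Grand Cross); then Whitfield and Beaumont (Knight Commander); then Reyes (Commander); then Kapoor, Ruiz, Adeyemi and Delgado (Officer); then Tran (Member).
Among Whitfield and Beaumont, by date of appointment to the Order (later first): Whitfield (Apr 28, 2001) before Beaumont (Jun 2, 1996).
Among Kapoor, Ruiz, Adeyemi and Delgado, by date of appointment to the Order (later first): Kapoor (Mar 26, 2002) before Ruiz (Jul 24, 2001) before Adeyemi (Nov 1, 2000) before Delgado (Feb 12, 1999).
Full order: Marchetti, Whitfield, Beaumont, Reyes, Kapoor, Ruiz, Adeyemi, Delgado, Tran.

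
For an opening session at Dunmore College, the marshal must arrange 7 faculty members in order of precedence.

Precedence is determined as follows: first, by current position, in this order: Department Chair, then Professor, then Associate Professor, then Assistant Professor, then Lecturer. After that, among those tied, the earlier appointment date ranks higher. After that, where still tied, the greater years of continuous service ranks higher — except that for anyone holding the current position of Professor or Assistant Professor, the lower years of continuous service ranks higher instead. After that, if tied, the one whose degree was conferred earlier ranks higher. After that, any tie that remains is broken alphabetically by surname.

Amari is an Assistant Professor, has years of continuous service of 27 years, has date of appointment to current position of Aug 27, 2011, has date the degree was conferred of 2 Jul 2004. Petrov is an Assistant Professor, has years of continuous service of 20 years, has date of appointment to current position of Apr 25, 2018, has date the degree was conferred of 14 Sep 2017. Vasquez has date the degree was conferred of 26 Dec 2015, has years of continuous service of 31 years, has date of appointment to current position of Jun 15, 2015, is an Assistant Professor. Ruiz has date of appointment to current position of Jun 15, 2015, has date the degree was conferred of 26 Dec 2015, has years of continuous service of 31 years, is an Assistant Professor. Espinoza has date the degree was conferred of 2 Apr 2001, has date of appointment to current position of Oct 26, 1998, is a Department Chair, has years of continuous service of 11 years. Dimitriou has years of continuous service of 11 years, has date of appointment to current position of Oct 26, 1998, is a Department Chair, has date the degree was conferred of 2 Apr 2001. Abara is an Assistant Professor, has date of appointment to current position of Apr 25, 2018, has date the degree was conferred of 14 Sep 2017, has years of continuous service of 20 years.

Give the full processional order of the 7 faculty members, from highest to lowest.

By current position: Dimitriou and Espinoza (Department Chair); then Amari, Ruiz, Vasquez, Abara and Petrov (Assistant Professor).
Dimitriou and Espinoza both have date of appointment to current position Oct 26, 1998, so the next rule applies.
Dimitriou and Espinoza both have years of continuous service 11 years, so the next rule applies.
Dimitriou and Espinoza both have date the degree was conferred 2 Apr 2001, so the next rule applies.
Among Dimitriou and Espinoza, alphabetically by surname: Dimitriou before Espinoza.
Among Amari, Ruiz, Vasquez, Abara and Petrov, by date of appointment to current position (earlier first): Amari (Aug 27, 2011) before Ruiz and Vasquez (Jun 15, 2015) before Abara and Petrov (Apr 25, 2018).
Ruiz and Vasquez both have years of continuous service 31 years, so the next rule applies.
Ruiz and Vasquez both have date the degree was conferred 26 Dec 2015, so the next rule applies.
Among Ruiz and Vasquez, alphabetically by surname: Ruiz before Vasquez.
Abara and Petrov both have years of continuous service 20 years, so the next rule applies.
Abara and Petrov both have date the degree was conferred 14 Sep 2017, so the next rule applies.
Among Abara and Petrov, alphabetically by surname: Abara before Petrov.
Full order: Dimitriou, Espinoza, Amari, Ruiz, Vasquez, Abara, Petrov.

Dimitriou, Espinoza, Amari, Ruiz, Vasquez, Abara, Petrov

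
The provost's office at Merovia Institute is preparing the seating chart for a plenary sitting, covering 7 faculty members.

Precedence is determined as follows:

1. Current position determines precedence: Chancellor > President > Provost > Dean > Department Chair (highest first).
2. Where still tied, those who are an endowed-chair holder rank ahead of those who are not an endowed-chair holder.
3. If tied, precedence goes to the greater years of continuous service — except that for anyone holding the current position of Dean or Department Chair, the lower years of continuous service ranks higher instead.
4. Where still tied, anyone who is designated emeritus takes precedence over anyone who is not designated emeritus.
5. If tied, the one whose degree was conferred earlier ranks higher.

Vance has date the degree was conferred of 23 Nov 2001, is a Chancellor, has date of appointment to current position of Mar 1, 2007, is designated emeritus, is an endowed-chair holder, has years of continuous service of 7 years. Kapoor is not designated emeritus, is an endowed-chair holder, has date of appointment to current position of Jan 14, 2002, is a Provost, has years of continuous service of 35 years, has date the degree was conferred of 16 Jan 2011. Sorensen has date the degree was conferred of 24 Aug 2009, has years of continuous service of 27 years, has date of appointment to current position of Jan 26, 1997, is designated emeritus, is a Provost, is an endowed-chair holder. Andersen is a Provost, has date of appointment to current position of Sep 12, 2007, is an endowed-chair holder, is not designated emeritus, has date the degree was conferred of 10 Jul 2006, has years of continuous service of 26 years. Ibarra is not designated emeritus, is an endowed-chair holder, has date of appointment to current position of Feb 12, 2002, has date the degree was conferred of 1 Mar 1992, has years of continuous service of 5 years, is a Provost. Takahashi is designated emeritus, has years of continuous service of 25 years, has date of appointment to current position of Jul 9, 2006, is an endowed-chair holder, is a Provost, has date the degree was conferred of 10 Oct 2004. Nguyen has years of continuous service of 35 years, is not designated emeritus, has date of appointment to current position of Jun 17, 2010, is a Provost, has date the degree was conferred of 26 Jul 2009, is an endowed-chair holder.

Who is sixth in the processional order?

By current position: Vance (Chancellor); then Nguyen, Kapoor, Sorensen, Andersen, Takahashi and Ibarra (Provost).
Nguyen, Kapoor, Sorensen, Andersen, Takahashi and Ibarra are each an endowed-chair holder, so the next rule applies.
Among Nguyen, Kapoor, Sorensen, Andersen, Takahashi and Ibarra, by years of continuous service (higher first): Nguyen and Kapoor (35 years) before Sorensen (27 years) before Andersen (26 years) before Takahashi (25 years) before Ibarra (5 years).
Nguyen and Kapoor are each not designated emeritus, so the next rule applies.
Among Nguyen and Kapoor, by date the degree was conferred (earlier first): Nguyen (26 Jul 2009) before Kapoor (16 Jan 2011).
Order: Vance, Nguyen, Kapoor, Sorensen, Andersen, Takahashi, Ibarra.

Takahashi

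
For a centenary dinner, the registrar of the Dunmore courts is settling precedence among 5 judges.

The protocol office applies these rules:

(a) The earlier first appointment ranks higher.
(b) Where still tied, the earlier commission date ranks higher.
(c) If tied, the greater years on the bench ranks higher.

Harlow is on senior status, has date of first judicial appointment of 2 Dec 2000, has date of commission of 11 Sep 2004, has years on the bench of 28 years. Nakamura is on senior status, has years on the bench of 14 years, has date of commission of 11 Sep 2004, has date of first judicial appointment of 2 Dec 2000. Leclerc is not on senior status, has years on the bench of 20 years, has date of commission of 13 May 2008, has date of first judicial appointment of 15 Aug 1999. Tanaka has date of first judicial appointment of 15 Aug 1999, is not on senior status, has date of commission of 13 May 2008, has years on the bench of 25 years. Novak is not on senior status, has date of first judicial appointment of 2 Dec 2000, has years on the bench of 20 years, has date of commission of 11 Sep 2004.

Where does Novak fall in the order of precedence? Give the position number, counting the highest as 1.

4

By date of first judicial appointment (earlier first): Tanaka and Leclerc (both 15 Aug 1999); then Harlow, Novak and Nakamura (each 2 Dec 2000).
Tanaka and Leclerc both have date of commission 13 May 2008, so the next rule applies.
Among Tanaka and Leclerc, by years on the bench (higher first): Tanaka (25 years) before Leclerc (20 years).
Harlow, Novak and Nakamura all have date of commission 11 Sep 2004, so the next rule applies.
Among Harlow, Novak and Nakamura, by years on the bench (higher first): Harlow (28 years) before Novak (20 years) before Nakamura (14 years).
Order: Tanaka, Leclerc, Harlow, Novak, Nakamura. So position 4.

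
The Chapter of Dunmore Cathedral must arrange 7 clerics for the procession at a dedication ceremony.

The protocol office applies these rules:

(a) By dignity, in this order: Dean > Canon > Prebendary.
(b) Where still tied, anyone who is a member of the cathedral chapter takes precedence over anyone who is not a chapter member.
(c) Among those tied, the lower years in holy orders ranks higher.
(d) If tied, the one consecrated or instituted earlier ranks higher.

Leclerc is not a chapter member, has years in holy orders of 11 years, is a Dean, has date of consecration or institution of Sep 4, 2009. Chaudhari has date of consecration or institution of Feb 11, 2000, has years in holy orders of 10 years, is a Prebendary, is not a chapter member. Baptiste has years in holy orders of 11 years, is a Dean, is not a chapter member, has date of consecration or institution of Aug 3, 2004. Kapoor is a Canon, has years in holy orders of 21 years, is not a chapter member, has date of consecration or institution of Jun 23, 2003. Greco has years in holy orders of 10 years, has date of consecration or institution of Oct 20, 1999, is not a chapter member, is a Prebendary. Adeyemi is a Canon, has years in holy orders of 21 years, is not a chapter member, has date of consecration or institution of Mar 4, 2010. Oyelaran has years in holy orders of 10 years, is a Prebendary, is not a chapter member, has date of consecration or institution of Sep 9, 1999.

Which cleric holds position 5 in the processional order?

By dignity: Baptiste and Leclerc (Dean); then Kapoor and Adeyemi (Canon); then Oyelaran, Greco and Chaudhari (Prebendary).
Baptiste and Leclerc are each not a chapter member, so the next rule applies.
Baptiste and Leclerc both have years in holy orders 11 years, so the next rule applies.
Among Baptiste and Leclerc, by date of consecration or institution (earlier first): Baptiste (Aug 3, 2004) before Leclerc (Sep 4, 2009).
Kapoor and Adeyemi are each not a chapter member, so the next rule applies.
Kapoor and Adeyemi both have years in holy orders 21 years, so the next rule applies.
Among Kapoor and Adeyemi, by date of consecration or institution (earlier first): Kapoor (Jun 23, 2003) before Adeyemi (Mar 4, 2010).
Oyelaran, Greco and Chaudhari are each not a chapter member, so the next rule applies.
Oyelaran, Greco and Chaudhari all have years in holy orders 10 years, so the next rule applies.
Among Oyelaran, Greco and Chaudhari, by date of consecration or institution (earlier first): Oyelaran (Sep 9, 1999) before Greco (Oct 20, 1999) before Chaudhari (Feb 11, 2000).
Order: Baptiste, Leclerc, Kapoor, Adeyemi, Oyelaran, Greco, Chaudhari.

Oyelaran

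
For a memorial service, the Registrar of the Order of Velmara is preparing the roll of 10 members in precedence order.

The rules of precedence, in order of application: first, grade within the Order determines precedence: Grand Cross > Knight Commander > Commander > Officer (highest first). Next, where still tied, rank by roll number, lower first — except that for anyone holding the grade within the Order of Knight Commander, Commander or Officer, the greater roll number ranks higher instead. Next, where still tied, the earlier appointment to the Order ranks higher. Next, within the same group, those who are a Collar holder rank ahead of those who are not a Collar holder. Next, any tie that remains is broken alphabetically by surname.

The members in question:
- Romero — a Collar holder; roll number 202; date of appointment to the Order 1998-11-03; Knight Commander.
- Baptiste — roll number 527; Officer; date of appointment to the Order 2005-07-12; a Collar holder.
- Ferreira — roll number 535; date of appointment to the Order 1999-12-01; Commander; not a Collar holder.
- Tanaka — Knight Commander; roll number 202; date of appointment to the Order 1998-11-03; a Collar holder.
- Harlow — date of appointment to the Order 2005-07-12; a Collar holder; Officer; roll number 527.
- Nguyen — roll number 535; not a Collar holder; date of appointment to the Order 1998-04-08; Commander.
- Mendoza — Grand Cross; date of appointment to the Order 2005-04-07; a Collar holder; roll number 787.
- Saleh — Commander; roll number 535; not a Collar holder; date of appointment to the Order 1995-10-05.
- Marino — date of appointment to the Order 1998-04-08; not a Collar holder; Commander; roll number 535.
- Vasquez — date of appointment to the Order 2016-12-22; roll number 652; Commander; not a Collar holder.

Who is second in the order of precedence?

By grade within the Order: Mendoza (Grand Cross); then Romero and Tanaka (Knight Commander); then Vasquez, Saleh, Marino, Nguyen and Ferreira (Commander); then Baptiste and Harlow (Officer).
Romero and Tanaka both have roll number 202, so the next rule applies.
Romero and Tanaka both have date of appointment to the Order 1998-11-03, so the next rule applies.
Romero and Tanaka are each a Collar holder, so the next rule applies.
Among Romero and Tanaka, alphabetically by surname: Romero before Tanaka.
Among Vasquez, Saleh, Marino, Nguyen and Ferreira, by roll number (higher first) (reversed rule for this group): Vasquez (652) before Saleh, Marino, Nguyen and Ferreira (535).
Among Saleh, Marino, Nguyen and Ferreira, by date of appointment to the Order (earlier first): Saleh (1995-10-05) before Marino and Nguyen (1998-04-08) before Ferreira (1999-12-01).
Marino and Nguyen are each not a Collar holder, so the next rule applies.
Among Marino and Nguyen, alphabetically by surname: Marino before Nguyen.
Baptiste and Harlow both have roll number 527, so the next rule applies.
Baptiste and Harlow both have date of appointment to the Order 2005-07-12, so the next rule applies.
Baptiste and Harlow are each a Collar holder, so the next rule applies.
Among Baptiste and Harlow, alphabetically by surname: Baptiste before Harlow.
Order: Mendoza, Romero, Tanaka, Vasquez, Saleh, Marino, Nguyen, Ferreira, Baptiste, Harlow.

Romero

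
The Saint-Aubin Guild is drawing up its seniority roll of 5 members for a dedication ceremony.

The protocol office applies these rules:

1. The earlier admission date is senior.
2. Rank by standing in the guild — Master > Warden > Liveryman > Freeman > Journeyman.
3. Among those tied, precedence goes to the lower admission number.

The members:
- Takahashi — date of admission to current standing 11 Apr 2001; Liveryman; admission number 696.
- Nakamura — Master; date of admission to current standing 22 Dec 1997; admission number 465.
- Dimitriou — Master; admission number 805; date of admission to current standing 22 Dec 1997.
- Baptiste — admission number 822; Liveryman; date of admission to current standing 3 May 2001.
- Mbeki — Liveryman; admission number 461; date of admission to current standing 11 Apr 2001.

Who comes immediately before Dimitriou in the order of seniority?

By date of admission to current standing (earlier first): Nakamura and Dimitriou (both 22 Dec 1997); then Mbeki and Takahashi (both 11 Apr 2001); then Baptiste (3 May 2001).
Nakamura and Dimitriou are each Master, so the next rule applies.
Among Nakamura and Dimitriou, by admission number (lower first): Nakamura (465) before Dimitriou (805).
Mbeki and Takahashi are each Liveryman, so the next rule applies.
Among Mbeki and Takahashi, by admission number (lower first): Mbeki (461) before Takahashi (696).
Order: Nakamura, Dimitriou, Mbeki, Takahashi, Baptiste.

Nakamura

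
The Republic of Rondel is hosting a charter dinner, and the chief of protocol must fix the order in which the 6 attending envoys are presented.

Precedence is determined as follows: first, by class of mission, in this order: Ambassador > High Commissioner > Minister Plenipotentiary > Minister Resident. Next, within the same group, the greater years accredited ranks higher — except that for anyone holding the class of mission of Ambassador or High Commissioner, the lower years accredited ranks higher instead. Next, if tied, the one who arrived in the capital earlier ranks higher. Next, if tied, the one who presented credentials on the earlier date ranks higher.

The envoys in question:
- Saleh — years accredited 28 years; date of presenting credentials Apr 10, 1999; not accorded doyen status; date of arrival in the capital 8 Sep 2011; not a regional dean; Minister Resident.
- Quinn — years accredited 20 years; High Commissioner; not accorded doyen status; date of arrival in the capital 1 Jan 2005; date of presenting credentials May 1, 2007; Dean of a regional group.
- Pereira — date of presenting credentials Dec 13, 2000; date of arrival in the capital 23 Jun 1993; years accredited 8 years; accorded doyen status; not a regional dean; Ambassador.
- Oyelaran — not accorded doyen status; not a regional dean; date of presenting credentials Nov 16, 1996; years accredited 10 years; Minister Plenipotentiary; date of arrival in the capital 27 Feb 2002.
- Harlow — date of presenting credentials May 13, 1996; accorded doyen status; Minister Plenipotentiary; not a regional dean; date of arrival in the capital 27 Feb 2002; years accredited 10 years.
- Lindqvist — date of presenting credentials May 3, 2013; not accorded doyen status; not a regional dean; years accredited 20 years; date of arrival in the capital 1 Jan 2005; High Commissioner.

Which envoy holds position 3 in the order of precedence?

By class of mission: Pereira (Ambassador); then Quinn and Lindqvist (High Commissioner); then Harlow and Oyelaran (Minister Plenipotentiary); then Saleh (Minister Resident).
Quinn and Lindqvist both have years accredited 20 years, so the next rule applies.
Quinn and Lindqvist both have date of arrival in the capital 1 Jan 2005, so the next rule applies.
Among Quinn and Lindqvist, by date of presenting credentials (earlier first): Quinn (May 1, 2007) before Lindqvist (May 3, 2013).
Harlow and Oyelaran both have years accredited 10 years, so the next rule applies.
Harlow and Oyelaran both have date of arrival in the capital 27 Feb 2002, so the next rule applies.
Among Harlow and Oyelaran, by date of presenting credentials (earlier first): Harlow (May 13, 1996) before Oyelaran (Nov 16, 1996).
Order: Pereira, Quinn, Lindqvist, Harlow, Oyelaran, Saleh.

Lindqvist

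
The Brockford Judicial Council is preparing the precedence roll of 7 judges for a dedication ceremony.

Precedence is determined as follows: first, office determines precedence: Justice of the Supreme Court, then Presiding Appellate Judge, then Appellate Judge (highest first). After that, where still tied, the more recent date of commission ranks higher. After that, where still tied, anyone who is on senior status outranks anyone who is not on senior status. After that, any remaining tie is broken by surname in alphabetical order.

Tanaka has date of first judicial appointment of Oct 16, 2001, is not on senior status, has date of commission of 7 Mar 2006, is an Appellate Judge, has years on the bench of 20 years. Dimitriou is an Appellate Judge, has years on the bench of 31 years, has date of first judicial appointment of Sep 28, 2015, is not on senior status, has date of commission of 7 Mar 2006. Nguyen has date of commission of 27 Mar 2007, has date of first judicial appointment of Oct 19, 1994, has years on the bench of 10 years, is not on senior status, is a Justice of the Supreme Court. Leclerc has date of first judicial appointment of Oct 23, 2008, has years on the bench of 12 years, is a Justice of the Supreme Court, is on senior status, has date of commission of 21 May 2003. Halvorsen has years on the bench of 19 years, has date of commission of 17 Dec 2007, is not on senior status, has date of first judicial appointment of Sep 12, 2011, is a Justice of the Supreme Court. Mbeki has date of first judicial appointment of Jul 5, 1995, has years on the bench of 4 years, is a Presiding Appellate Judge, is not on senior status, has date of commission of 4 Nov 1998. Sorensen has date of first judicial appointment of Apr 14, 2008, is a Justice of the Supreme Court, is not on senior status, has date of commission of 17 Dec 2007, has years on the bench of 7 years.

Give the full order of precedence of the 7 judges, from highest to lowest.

Halvorsen, Sorensen, Nguyen, Leclerc, Mbeki, Dimitriou, Tanaka

By office: Halvorsen, Sorensen, Nguyen and Leclerc (Justice of the Supreme Court); then Mbeki (Presiding Appellate Judge); then Dimitriou and Tanaka (Appellate Judge).
Among Halvorsen, Sorensen, Nguyen and Leclerc, by date of commission (later first): Halvorsen and Sorensen (17 Dec 2007) before Nguyen (27 Mar 2007) before Leclerc (21 May 2003).
Halvorsen and Sorensen are each not on senior status, so the next rule applies.
Among Halvorsen and Sorensen, alphabetically by surname: Halvorsen before Sorensen.
Dimitriou and Tanaka both have date of commission 7 Mar 2006, so the next rule applies.
Dimitriou and Tanaka are each not on senior status, so the next rule applies.
Among Dimitriou and Tanaka, alphabetically by surname: Dimitriou before Tanaka.
Full order: Halvorsen, Sorensen, Nguyen, Leclerc, Mbeki, Dimitriou, Tanaka.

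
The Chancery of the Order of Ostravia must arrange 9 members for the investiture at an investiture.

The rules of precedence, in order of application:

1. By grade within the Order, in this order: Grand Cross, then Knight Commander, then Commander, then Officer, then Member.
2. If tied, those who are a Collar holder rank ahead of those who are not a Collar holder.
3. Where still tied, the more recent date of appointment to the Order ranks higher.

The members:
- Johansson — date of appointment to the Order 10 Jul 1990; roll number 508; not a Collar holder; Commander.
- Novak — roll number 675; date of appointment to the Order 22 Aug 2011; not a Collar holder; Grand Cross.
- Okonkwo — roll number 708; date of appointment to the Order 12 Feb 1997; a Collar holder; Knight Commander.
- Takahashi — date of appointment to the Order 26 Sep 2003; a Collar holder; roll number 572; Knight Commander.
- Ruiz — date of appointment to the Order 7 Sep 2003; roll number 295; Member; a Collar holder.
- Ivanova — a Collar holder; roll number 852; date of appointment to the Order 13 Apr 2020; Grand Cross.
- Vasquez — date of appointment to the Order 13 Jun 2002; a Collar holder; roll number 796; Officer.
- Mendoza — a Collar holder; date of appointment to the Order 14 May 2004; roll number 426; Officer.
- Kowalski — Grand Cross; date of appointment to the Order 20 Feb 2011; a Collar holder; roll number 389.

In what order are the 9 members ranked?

By grade within the Order: Ivanova, Kowalski and Novak (Grand Cross); then Takahashi and Okonkwo (Knight Commander); then Johansson (Commander); then Mendoza and Vasquez (Officer); then Ruiz (Member).
Among Ivanova, Kowalski and Novak, a Collar holder before not a Collar holder: Ivanova and Kowalski (a Collar holder) before Novak (not a Collar holder).
Among Ivanova and Kowalski, by date of appointment to the Order (later first): Ivanova (13 Apr 2020) before Kowalski (20 Feb 2011).
Takahashi and Okonkwo are each a Collar holder, so the next rule applies.
Among Takahashi and Okonkwo, by date of appointment to the Order (later first): Takahashi (26 Sep 2003) before Okonkwo (12 Feb 1997).
Mendoza and Vasquez are each a Collar holder, so the next rule applies.
Among Mendoza and Vasquez, by date of appointment to the Order (later first): Mendoza (14 May 2004) before Vasquez (13 Jun 2002).
Full order: Ivanova, Kowalski, Novak, Takahashi, Okonkwo, Johansson, Mendoza, Vasquez, Ruiz.

Ivanova, Kowalski, Novak, Takahashi, Okonkwo, Johansson, Mendoza, Vasquez, Ruiz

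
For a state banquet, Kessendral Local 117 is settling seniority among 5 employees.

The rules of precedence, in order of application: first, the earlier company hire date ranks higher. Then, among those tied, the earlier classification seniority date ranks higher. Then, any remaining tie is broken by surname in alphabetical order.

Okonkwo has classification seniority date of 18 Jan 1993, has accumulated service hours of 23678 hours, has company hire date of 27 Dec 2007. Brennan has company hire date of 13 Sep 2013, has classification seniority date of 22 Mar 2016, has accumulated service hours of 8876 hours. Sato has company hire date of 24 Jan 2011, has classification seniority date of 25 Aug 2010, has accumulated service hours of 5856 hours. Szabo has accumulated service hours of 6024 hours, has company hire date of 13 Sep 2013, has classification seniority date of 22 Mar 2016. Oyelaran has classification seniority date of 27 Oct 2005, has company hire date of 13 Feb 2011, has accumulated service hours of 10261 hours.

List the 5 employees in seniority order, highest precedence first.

Okonkwo, Sato, Oyelaran, Brennan, Szabo

By company hire date (earlier first): Okonkwo (27 Dec 2007); then Sato (24 Jan 2011); then Oyelaran (13 Feb 2011); then Brennan and Szabo (both 13 Sep 2013).
Brennan and Szabo both have classification seniority date 22 Mar 2016, so the next rule applies.
Among Brennan and Szabo, alphabetically by surname: Brennan before Szabo.
Full order: Okonkwo, Sato, Oyelaran, Brennan, Szabo.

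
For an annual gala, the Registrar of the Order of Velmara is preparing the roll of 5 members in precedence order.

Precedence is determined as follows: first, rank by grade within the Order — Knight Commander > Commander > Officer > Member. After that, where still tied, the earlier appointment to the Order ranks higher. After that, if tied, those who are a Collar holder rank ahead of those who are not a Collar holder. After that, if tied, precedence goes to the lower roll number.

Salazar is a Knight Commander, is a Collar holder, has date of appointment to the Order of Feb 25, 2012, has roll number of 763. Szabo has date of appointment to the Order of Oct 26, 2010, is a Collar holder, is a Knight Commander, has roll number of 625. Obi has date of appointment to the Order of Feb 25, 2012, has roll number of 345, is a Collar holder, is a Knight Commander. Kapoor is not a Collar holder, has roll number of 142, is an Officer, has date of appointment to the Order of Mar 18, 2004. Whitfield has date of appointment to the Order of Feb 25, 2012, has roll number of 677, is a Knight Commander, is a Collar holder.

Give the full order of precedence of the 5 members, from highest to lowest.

By grade within the Order: Szabo, Obi, Whitfield and Salazar (Knight Commander); then Kapoor (Officer).
Among Szabo, Obi, Whitfield and Salazar, by date of appointment to the Order (earlier first): Szabo (Oct 26, 2010) before Obi, Whitfield and Salazar (Feb 25, 2012).
Obi, Whitfield and Salazar are each a Collar holder, so the next rule applies.
Among Obi, Whitfield and Salazar, by roll number (lower first): Obi (345) before Whitfield (677) before Salazar (763).
Full order: Szabo, Obi, Whitfield, Salazar, Kapoor.

Szabo, Obi, Whitfield, Salazar, Kapoor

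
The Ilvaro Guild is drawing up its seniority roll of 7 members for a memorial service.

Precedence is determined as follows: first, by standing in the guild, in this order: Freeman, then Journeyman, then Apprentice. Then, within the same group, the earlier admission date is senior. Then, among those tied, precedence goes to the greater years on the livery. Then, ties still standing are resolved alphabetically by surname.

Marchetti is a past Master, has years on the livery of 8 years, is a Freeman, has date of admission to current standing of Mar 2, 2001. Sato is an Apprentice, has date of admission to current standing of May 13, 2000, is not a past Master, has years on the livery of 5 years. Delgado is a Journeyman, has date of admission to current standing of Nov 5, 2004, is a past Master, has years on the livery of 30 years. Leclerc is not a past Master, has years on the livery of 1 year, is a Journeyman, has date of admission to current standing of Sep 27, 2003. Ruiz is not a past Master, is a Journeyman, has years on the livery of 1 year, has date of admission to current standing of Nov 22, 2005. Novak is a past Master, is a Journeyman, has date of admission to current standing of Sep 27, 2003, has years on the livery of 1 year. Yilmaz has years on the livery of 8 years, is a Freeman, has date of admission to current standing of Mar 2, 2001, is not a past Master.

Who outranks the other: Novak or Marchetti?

By standing in the guild: Marchetti and Yilmaz (Freeman); then Leclerc, Novak, Delgado and Ruiz (Journeyman); then Sato (Apprentice).
Marchetti and Yilmaz both have date of admission to current standing Mar 2, 2001, so the next rule applies.
Marchetti and Yilmaz both have years on the livery 8 years, so the next rule applies.
Among Marchetti and Yilmaz, alphabetically by surname: Marchetti before Yilmaz.
Among Leclerc, Novak, Delgado and Ruiz, by date of admission to current standing (earlier first): Leclerc and Novak (Sep 27, 2003) before Delgado (Nov 5, 2004) before Ruiz (Nov 22, 2005).
Leclerc and Novak both have years on the livery 1 year, so the next rule applies.
Among Leclerc and Novak, alphabetically by surname: Leclerc before Novak.
So Marchetti takes precedence.

Marchetti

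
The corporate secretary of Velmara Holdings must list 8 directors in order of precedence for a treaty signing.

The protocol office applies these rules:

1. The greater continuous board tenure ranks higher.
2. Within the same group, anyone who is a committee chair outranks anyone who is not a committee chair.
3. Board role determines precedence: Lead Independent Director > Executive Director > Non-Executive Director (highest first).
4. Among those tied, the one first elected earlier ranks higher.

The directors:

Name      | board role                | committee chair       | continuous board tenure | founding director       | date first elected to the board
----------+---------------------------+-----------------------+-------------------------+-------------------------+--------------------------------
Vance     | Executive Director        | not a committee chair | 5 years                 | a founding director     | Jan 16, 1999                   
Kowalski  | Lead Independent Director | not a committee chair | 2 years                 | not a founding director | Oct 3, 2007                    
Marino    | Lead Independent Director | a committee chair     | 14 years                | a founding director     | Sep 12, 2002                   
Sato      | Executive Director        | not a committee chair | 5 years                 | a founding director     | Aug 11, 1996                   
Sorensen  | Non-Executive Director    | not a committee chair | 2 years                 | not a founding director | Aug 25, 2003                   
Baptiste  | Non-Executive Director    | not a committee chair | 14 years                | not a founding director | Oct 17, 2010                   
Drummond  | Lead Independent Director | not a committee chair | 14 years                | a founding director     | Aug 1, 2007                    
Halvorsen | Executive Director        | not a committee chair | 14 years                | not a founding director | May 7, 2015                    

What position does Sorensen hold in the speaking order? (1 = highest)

8

By continuous board tenure (higher first): Marino, Drummond, Halvorsen and Baptiste (each 14 years); then Sato and Vance (both 5 years); then Kowalski and Sorensen (both 2 years).
Among Marino, Drummond, Halvorsen and Baptiste, a committee chair before not a committee chair: Marino (a committee chair) before Drummond, Halvorsen and Baptiste (not a committee chair).
Among Drummond, Halvorsen and Baptiste, by board role: Drummond (Lead Independent Director) before Halvorsen (Executive Director) before Baptiste (Non-Executive Director).
Sato and Vance are each not a committee chair, so the next rule applies.
Sato and Vance are each Executive Director, so the next rule applies.
Among Sato and Vance, by date first elected to the board (earlier first): Sato (Aug 11, 1996) before Vance (Jan 16, 1999).
Kowalski and Sorensen are each not a committee chair, so the next rule applies.
Among Kowalski and Sorensen, by board role: Kowalski (Lead Independent Director) before Sorensen (Non-Executive Director).
Order: Marino, Drummond, Halvorsen, Baptiste, Sato, Vance, Kowalski, Sorensen. So position 8.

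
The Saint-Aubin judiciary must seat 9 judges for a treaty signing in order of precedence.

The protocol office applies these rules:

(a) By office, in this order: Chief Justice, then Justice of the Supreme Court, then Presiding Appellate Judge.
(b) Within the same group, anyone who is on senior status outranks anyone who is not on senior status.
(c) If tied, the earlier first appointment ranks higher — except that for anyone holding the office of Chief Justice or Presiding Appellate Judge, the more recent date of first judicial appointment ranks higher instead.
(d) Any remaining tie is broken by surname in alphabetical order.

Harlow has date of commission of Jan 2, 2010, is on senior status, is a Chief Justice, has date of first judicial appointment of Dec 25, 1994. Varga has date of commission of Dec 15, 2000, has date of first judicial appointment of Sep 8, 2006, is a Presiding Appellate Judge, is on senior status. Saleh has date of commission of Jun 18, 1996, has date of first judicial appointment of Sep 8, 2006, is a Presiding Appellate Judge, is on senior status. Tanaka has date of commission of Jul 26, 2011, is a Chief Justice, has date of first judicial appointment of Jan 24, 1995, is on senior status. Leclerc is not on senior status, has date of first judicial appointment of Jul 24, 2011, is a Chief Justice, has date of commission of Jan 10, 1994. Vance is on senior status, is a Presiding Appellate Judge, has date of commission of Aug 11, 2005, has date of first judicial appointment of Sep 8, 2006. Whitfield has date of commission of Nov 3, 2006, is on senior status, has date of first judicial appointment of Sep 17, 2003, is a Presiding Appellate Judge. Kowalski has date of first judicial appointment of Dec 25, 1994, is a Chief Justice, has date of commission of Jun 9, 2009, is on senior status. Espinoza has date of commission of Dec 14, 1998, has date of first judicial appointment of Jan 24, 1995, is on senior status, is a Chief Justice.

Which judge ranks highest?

By office: Espinoza, Tanaka, Harlow, Kowalski and Leclerc (Chief Justice); then Saleh, Vance, Varga and Whitfield (Presiding Appellate Judge).
Among Espinoza, Tanaka, Harlow, Kowalski and Leclerc, on senior status before not on senior status: Espinoza, Tanaka, Harlow and Kowalski (on senior status) before Leclerc (not on senior status).
Among Espinoza, Tanaka, Harlow and Kowalski, by date of first judicial appointment (later first) (reversed rule for this group): Espinoza and Tanaka (Jan 24, 1995) before Harlow and Kowalski (Dec 25, 1994).
Among Espinoza and Tanaka, alphabetically by surname: Espinoza before Tanaka.
Among Harlow and Kowalski, alphabetically by surname: Harlow before Kowalski.
Saleh, Vance, Varga and Whitfield are each on senior status, so the next rule applies.
Among Saleh, Vance, Varga and Whitfield, by date of first judicial appointment (later first) (reversed rule for this group): Saleh, Vance and Varga (Sep 8, 2006) before Whitfield (Sep 17, 2003).
Among Saleh, Vance and Varga, alphabetically by surname: Saleh before Vance before Varga.
Order: Espinoza, Tanaka, Harlow, Kowalski, Leclerc, Saleh, Vance, Varga, Whitfield.

Espinoza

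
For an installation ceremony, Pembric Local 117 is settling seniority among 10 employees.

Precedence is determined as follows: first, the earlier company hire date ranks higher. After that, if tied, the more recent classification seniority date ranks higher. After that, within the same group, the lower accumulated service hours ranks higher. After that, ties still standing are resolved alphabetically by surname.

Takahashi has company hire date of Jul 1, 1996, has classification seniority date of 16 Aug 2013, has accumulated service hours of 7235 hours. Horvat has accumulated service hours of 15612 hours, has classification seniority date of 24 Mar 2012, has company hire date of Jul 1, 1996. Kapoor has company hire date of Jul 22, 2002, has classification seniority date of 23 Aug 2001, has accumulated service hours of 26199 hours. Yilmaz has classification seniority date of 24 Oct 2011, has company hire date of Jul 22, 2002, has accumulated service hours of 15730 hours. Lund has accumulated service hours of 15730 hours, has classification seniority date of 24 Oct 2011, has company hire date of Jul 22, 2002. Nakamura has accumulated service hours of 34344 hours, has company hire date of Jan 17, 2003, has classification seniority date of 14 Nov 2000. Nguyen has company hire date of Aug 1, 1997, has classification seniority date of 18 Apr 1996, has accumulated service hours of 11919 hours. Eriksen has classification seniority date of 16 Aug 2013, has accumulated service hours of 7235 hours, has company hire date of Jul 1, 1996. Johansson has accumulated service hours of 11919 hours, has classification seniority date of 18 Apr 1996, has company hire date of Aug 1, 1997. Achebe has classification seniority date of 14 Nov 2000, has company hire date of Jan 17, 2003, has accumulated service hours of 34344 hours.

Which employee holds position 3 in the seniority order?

By company hire date (earlier first): Eriksen, Takahashi and Horvat (each Jul 1, 1996); then Johansson and Nguyen (both Aug 1, 1997); then Lund, Yilmaz and Kapoor (each Jul 22, 2002); then Achebe and Nakamura (both Jan 17, 2003).
Among Eriksen, Takahashi and Horvat, by classification seniority date (later first): Eriksen and Takahashi (16 Aug 2013) before Horvat (24 Mar 2012).
Eriksen and Takahashi both have accumulated service hours 7235 hours, so the next rule applies.
Among Eriksen and Takahashi, alphabetically by surname: Eriksen before Takahashi.
Johansson and Nguyen both have classification seniority date 18 Apr 1996, so the next rule applies.
Johansson and Nguyen both have accumulated service hours 11919 hours, so the next rule applies.
Among Johansson and Nguyen, alphabetically by surname: Johansson before Nguyen.
Among Lund, Yilmaz and Kapoor, by classification seniority date (later first): Lund and Yilmaz (24 Oct 2011) before Kapoor (23 Aug 2001).
Lund and Yilmaz both have accumulated service hours 15730 hours, so the next rule applies.
Among Lund and Yilmaz, alphabetically by surname: Lund before Yilmaz.
Achebe and Nakamura both have classification seniority date 14 Nov 2000, so the next rule applies.
Achebe and Nakamura both have accumulated service hours 34344 hours, so the next rule applies.
Among Achebe and Nakamura, alphabetically by surname: Achebe before Nakamura.
Order: Eriksen, Takahashi, Horvat, Johansson, Nguyen, Lund, Yilmaz, Kapoor, Achebe, Nakamura.

Horvat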